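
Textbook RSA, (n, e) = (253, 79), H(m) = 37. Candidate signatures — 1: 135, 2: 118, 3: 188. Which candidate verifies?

Candidate 1: Squares mod 253: 135^1≡135, 135^2≡9, 135^4≡81, 135^8≡236, 135^16≡36, 135^32≡31, 135^64≡202; 79 = 64 + 8 + 4 + 2 + 1, so 135^79 ≡ 202·236·81·9·135 ≡ 37 (mod 253)
  → matches H(m) = 37
Candidate 2: Squares mod 253: 118^1≡118, 118^2≡9, 118^4≡81, 118^8≡236, 118^16≡36, 118^32≡31, 118^64≡202; 79 = 64 + 8 + 4 + 2 + 1, so 118^79 ≡ 202·236·81·9·118 ≡ 216 (mod 253)
Candidate 3: Squares mod 253: 188^1≡188, 188^2≡177, 188^4≡210, 188^8≡78, 188^16≡12, 188^32≡144, 188^64≡243; 79 = 64 + 8 + 4 + 2 + 1, so 188^79 ≡ 243·78·210·177·188 ≡ 177 (mod 253)

1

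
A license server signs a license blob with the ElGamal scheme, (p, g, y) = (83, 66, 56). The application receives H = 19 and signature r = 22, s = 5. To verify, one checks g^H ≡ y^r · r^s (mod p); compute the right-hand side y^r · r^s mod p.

56^2 = 3136 ≡ 65
56^4 ≡ 65^2 = 4225 ≡ 75
56^8 ≡ 75^2 = 5625 ≡ 64
56^16 ≡ 64^2 = 4096 ≡ 29
22 = 16 + 4 + 2, so 56^22 ≡ 29·75·65 ≡ 26 (mod 83)
22^2 = 484 ≡ 69
22^4 ≡ 69^2 = 4761 ≡ 30
5 = 4 + 1, so 22^5 ≡ 30·22 ≡ 79 (mod 83)
y^r · r^s ≡ 26·79 = 2054 ≡ 62 (mod 83)

62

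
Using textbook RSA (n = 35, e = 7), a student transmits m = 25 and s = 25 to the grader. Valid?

s^2 ≡ 25^2 = 625 ≡ 30
s^4 ≡ 30^2 = 900 ≡ 25
7 = 4 + 2 + 1, so s^7 ≡ 25·30·25 ≡ 25 (mod 35)
s^7 mod 35 = 25 matches m.

yes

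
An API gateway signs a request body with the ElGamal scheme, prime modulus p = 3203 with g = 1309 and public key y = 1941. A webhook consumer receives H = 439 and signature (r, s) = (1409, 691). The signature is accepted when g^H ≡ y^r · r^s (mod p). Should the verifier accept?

accept

Left side g^H mod p:
1309^2 = 1713481 ≡ 3079
1309^4 ≡ 3079^2 = 9480241 ≡ 2564
1309^8 ≡ 2564^2 = 6574096 ≡ 1540
1309^16 ≡ 1540^2 = 2371600 ≡ 1380
1309^32 ≡ 1380^2 = 1904400 ≡ 1818
1309^64 ≡ 1818^2 = 3305124 ≡ 2831
1309^128 ≡ 2831^2 = 8014561 ≡ 655
1309^256 ≡ 655^2 = 429025 ≡ 3026
439 = 256 + 128 + 32 + 16 + 4 + 2 + 1, so 1309^439 ≡ 3026·655·1818·1380·2564·3079·1309 ≡ 1444 (mod 3203)
Right side y^r · r^s mod p:
1941^2 = 3767481 ≡ 753
1941^4 ≡ 753^2 = 567009 ≡ 78
1941^8 ≡ 78^2 = 6084 ≡ 2881
1941^16 ≡ 2881^2 = 8300161 ≡ 1188
1941^32 ≡ 1188^2 = 1411344 ≡ 2024
1941^64 ≡ 2024^2 = 4096576 ≡ 3142
1941^128 ≡ 3142^2 = 9872164 ≡ 518
1941^256 ≡ 518^2 = 268324 ≡ 2475
1941^512 ≡ 2475^2 = 6125625 ≡ 1489
1941^1024 ≡ 1489^2 = 2217121 ≡ 645
1409 = 1024 + 256 + 128 + 1, so 1941^1409 ≡ 645·2475·518·1941 ≡ 1342 (mod 3203)
1409^2 = 1985281 ≡ 2624
1409^4 ≡ 2624^2 = 6885376 ≡ 2129
1409^8 ≡ 2129^2 = 4532641 ≡ 396
1409^16 ≡ 396^2 = 156816 ≡ 3072
1409^32 ≡ 3072^2 = 9437184 ≡ 1146
1409^64 ≡ 1146^2 = 1313316 ≡ 86
1409^128 ≡ 86^2 = 7396 ≡ 990
1409^256 ≡ 990^2 = 980100 ≡ 3185
1409^512 ≡ 3185^2 = 10144225 ≡ 324
691 = 512 + 128 + 32 + 16 + 2 + 1, so 1409^691 ≡ 324·990·1146·3072·2624·1409 ≡ 2426 (mod 3203)
1342·2426 = 3255692 ≡ 1444 (mod 3203)
1444 ≡ 1444 (mod 3203), so the signature is genuine.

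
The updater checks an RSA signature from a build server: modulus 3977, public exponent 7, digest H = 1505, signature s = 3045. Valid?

no

s^2 ≡ 3045^2 = 9272025 ≡ 1638
s^4 ≡ 1638^2 = 2683044 ≡ 2546
7 = 4 + 2 + 1, so s^7 ≡ 2546·1638·3045 ≡ 1511 (mod 3977)
1511 ≠ 1505, so verification fails.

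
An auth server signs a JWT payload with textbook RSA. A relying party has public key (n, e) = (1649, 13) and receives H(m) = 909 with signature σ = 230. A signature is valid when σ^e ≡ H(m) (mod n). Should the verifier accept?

σ^2 ≡ 230^2 = 52900 ≡ 132
σ^4 ≡ 132^2 = 17424 ≡ 934
σ^8 ≡ 934^2 = 872356 ≡ 35
13 = 8 + 4 + 1, so σ^13 ≡ 35·934·230 ≡ 909 (mod 1649)
σ^13 mod 1649 = 909 matches H(m).

accept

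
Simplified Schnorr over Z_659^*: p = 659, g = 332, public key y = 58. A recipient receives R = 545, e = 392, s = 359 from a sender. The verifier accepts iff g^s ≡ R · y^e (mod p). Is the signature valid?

g^s mod p:
332^2 = 110224 ≡ 171
332^4 ≡ 171^2 = 29241 ≡ 245
332^8 ≡ 245^2 = 60025 ≡ 56
332^16 ≡ 56^2 = 3136 ≡ 500
332^32 ≡ 500^2 = 250000 ≡ 239
332^64 ≡ 239^2 = 57121 ≡ 447
332^128 ≡ 447^2 = 199809 ≡ 132
332^256 ≡ 132^2 = 17424 ≡ 290
359 = 256 + 64 + 32 + 4 + 2 + 1, so 332^359 ≡ 290·447·239·245·171·332 ≡ 199 (mod 659)
R · y^e mod p:
58^2 = 3364 ≡ 69
58^4 ≡ 69^2 = 4761 ≡ 148
58^8 ≡ 148^2 = 21904 ≡ 157
58^16 ≡ 157^2 = 24649 ≡ 266
58^32 ≡ 266^2 = 70756 ≡ 243
58^64 ≡ 243^2 = 59049 ≡ 398
58^128 ≡ 398^2 = 158404 ≡ 244
58^256 ≡ 244^2 = 59536 ≡ 226
392 = 256 + 128 + 8, so 58^392 ≡ 226·244·157 ≡ 325 (mod 659)
545·325 = 177125 ≡ 513 (mod 659)
199 ≠ 513; the check fails.

invalid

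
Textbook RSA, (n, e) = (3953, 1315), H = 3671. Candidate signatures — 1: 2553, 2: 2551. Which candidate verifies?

Candidate 1: Squares mod 3953: 2553^1≡2553, 2553^2≡3265, 2553^4≡2937, 2553^8≡523, 2553^16≡772, 2553^32≡3034, 2553^64≡2572, 2553^128≡1815, 2553^256≡1376, 2553^512≡3842, 2553^1024≡462; 1315 = 1024 + 256 + 32 + 2 + 1, so 2553^1315 ≡ 462·1376·3034·3265·2553 ≡ 489 (mod 3953)
Candidate 2: Squares mod 3953: 2551^1≡2551, 2551^2≡963, 2551^4≡2367, 2551^8≡1288, 2551^16≡2637, 2551^32≡442, 2551^64≡1667, 2551^128≡3883, 2551^256≡947, 2551^512≡3431, 2551^1024≡3680; 1315 = 1024 + 256 + 32 + 2 + 1, so 2551^1315 ≡ 3680·947·442·963·2551 ≡ 3671 (mod 3953)
  → matches H = 3671

2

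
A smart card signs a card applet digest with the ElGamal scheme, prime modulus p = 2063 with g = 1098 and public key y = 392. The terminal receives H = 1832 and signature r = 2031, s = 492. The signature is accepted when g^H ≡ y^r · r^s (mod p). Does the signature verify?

Left side g^H mod p:
1098^2 = 1205604 ≡ 812
1098^4 ≡ 812^2 = 659344 ≡ 1247
1098^8 ≡ 1247^2 = 1555009 ≡ 1570
1098^16 ≡ 1570^2 = 2464900 ≡ 1678
1098^32 ≡ 1678^2 = 2815684 ≡ 1752
1098^64 ≡ 1752^2 = 3069504 ≡ 1823
1098^128 ≡ 1823^2 = 3323329 ≡ 1899
1098^256 ≡ 1899^2 = 3606201 ≡ 77
1098^512 ≡ 77^2 = 5929 ≡ 1803
1098^1024 ≡ 1803^2 = 3250809 ≡ 1584
1832 = 1024 + 512 + 256 + 32 + 8, so 1098^1832 ≡ 1584·1803·77·1752·1570 ≡ 470 (mod 2063)
Right side y^r · r^s mod p:
392^2 = 153664 ≡ 1002
392^4 ≡ 1002^2 = 1004004 ≡ 1386
392^8 ≡ 1386^2 = 1920996 ≡ 343
392^16 ≡ 343^2 = 117649 ≡ 58
392^32 ≡ 58^2 = 3364 ≡ 1301
392^64 ≡ 1301^2 = 1692601 ≡ 941
392^128 ≡ 941^2 = 885481 ≡ 454
392^256 ≡ 454^2 = 206116 ≡ 1879
392^512 ≡ 1879^2 = 3530641 ≡ 848
392^1024 ≡ 848^2 = 719104 ≡ 1180
2031 = 1024 + 512 + 256 + 128 + 64 + 32 + 8 + 4 + 2 + 1, so 392^2031 ≡ 1180·848·1879·454·941·1301·343·1386·1002·392 ≡ 189 (mod 2063)
2031^2 = 4124961 ≡ 1024
2031^4 ≡ 1024^2 = 1048576 ≡ 572
2031^8 ≡ 572^2 = 327184 ≡ 1230
2031^16 ≡ 1230^2 = 1512900 ≡ 721
2031^32 ≡ 721^2 = 519841 ≡ 2028
2031^64 ≡ 2028^2 = 4112784 ≡ 1225
2031^128 ≡ 1225^2 = 1500625 ≡ 824
2031^256 ≡ 824^2 = 678976 ≡ 249
492 = 256 + 128 + 64 + 32 + 8 + 4, so 2031^492 ≡ 249·824·1225·2028·1230·572 ≡ 581 (mod 2063)
189·581 = 109809 ≡ 470 (mod 2063)
470 ≡ 470 (mod 2063), so the signature is genuine.

verifies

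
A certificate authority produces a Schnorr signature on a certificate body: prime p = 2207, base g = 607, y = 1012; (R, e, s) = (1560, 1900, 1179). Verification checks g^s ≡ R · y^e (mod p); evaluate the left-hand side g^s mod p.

607^2 = 368449 ≡ 2087
607^4 ≡ 2087^2 = 4355569 ≡ 1158
607^8 ≡ 1158^2 = 1340964 ≡ 1315
607^16 ≡ 1315^2 = 1729225 ≡ 1144
607^32 ≡ 1144^2 = 1308736 ≡ 2192
607^64 ≡ 2192^2 = 4804864 ≡ 225
607^128 ≡ 225^2 = 50625 ≡ 2071
607^256 ≡ 2071^2 = 4289041 ≡ 840
607^512 ≡ 840^2 = 705600 ≡ 1567
607^1024 ≡ 1567^2 = 2455489 ≡ 1305
1179 = 1024 + 128 + 16 + 8 + 2 + 1, so 607^1179 ≡ 1305·2071·1144·1315·2087·607 ≡ 258 (mod 2207)

258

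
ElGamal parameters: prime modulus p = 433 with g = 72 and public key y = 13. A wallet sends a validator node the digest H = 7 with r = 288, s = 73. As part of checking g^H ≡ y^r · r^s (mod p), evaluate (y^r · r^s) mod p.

288

Squares mod 433: 13^1≡13, 13^2≡169, 13^4≡416, 13^8≡289, 13^16≡385, 13^32≡139, 13^64≡269, 13^128≡50, 13^256≡335
288 = 256 + 32, so 13^288 ≡ 335·139 ≡ 234 (mod 433)
Squares mod 433: 288^1≡288, 288^2≡241, 288^4≡59, 288^8≡17, 288^16≡289, 288^32≡385, 288^64≡139
73 = 64 + 8 + 1, so 288^73 ≡ 139·17·288 ≡ 301 (mod 433)
y^r · r^s ≡ 234·301 = 70434 ≡ 288 (mod 433)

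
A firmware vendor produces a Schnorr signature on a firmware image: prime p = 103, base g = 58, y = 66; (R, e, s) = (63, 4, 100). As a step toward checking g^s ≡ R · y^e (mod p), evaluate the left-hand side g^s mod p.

50

58^100 mod 103 = 50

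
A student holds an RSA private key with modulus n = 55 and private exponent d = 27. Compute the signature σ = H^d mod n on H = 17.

8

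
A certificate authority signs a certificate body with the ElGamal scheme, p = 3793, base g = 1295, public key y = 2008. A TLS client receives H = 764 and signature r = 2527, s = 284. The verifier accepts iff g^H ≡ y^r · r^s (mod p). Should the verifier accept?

Left side g^H mod p:
1295^2 = 1677025 ≡ 519
1295^4 ≡ 519^2 = 269361 ≡ 58
1295^8 ≡ 58^2 = 3364
1295^16 ≡ 3364^2 = 11316496 ≡ 1977
1295^32 ≡ 1977^2 = 3908529 ≡ 1739
1295^64 ≡ 1739^2 = 3024121 ≡ 1100
1295^128 ≡ 1100^2 = 1210000 ≡ 33
1295^256 ≡ 33^2 = 1089
1295^512 ≡ 1089^2 = 1185921 ≡ 2505
764 = 512 + 128 + 64 + 32 + 16 + 8 + 4, so 1295^764 ≡ 2505·33·1100·1739·1977·3364·58 ≡ 275 (mod 3793)
Right side y^r · r^s mod p:
2008^2 = 4032064 ≡ 105
2008^4 ≡ 105^2 = 11025 ≡ 3439
2008^8 ≡ 3439^2 = 11826721 ≡ 147
2008^16 ≡ 147^2 = 21609 ≡ 2644
2008^32 ≡ 2644^2 = 6990736 ≡ 237
2008^64 ≡ 237^2 = 56169 ≡ 3067
2008^128 ≡ 3067^2 = 9406489 ≡ 3642
2008^256 ≡ 3642^2 = 13264164 ≡ 43
2008^512 ≡ 43^2 = 1849
2008^1024 ≡ 1849^2 = 3418801 ≡ 1308
2008^2048 ≡ 1308^2 = 1710864 ≡ 221
2527 = 2048 + 256 + 128 + 64 + 16 + 8 + 4 + 2 + 1, so 2008^2527 ≡ 221·43·3642·3067·2644·147·3439·105·2008 ≡ 809 (mod 3793)
2527^2 = 6385729 ≡ 2110
2527^4 ≡ 2110^2 = 4452100 ≡ 2911
2527^8 ≡ 2911^2 = 8473921 ≡ 359
2527^16 ≡ 359^2 = 128881 ≡ 3712
2527^32 ≡ 3712^2 = 13778944 ≡ 2768
2527^64 ≡ 2768^2 = 7661824 ≡ 3757
2527^128 ≡ 3757^2 = 14115049 ≡ 1296
2527^256 ≡ 1296^2 = 1679616 ≡ 3110
284 = 256 + 16 + 8 + 4, so 2527^284 ≡ 3110·3712·359·2911 ≡ 3339 (mod 3793)
809·3339 = 2701251 ≡ 635 (mod 3793)
275 ≠ 635, so verification fails.

reject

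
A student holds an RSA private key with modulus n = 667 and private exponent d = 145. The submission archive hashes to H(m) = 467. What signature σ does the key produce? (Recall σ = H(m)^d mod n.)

Squares mod 667: (H(m))^1≡467, (H(m))^2≡647, (H(m))^4≡400, (H(m))^8≡587, (H(m))^16≡397, (H(m))^32≡197, (H(m))^64≡123, (H(m))^128≡455
145 = 128 + 16 + 1, so (H(m))^145 ≡ 455·397·467 ≡ 388 (mod 667)

388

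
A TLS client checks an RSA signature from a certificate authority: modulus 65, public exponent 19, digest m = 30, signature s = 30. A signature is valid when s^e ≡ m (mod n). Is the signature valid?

s^2 ≡ 30^2 = 900 ≡ 55
s^4 ≡ 55^2 = 3025 ≡ 35
s^8 ≡ 35^2 = 1225 ≡ 55
s^16 ≡ 55^2 = 3025 ≡ 35
19 = 16 + 2 + 1, so s^19 ≡ 35·55·30 ≡ 30 (mod 65)
30 = m, so the signature checks out.

valid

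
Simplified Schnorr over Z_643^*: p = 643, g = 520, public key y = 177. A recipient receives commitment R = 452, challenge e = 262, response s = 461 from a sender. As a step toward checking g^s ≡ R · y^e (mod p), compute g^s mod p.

272

520^2 = 270400 ≡ 340
520^4 ≡ 340^2 = 115600 ≡ 503
520^8 ≡ 503^2 = 253009 ≡ 310
520^16 ≡ 310^2 = 96100 ≡ 293
520^32 ≡ 293^2 = 85849 ≡ 330
520^64 ≡ 330^2 = 108900 ≡ 233
520^128 ≡ 233^2 = 54289 ≡ 277
520^256 ≡ 277^2 = 76729 ≡ 212
461 = 256 + 128 + 64 + 8 + 4 + 1, so 520^461 ≡ 212·277·233·310·503·520 ≡ 272 (mod 643)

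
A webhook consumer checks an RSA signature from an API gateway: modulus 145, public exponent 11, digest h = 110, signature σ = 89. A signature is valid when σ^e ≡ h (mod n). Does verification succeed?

σ^11 mod 145 = 134
The recovered value 134 does not match the digest 110.

fails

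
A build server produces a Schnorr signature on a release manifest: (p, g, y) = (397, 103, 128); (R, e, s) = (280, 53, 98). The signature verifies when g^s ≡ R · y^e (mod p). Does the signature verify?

g^s mod p:
Squares mod 397: 103^1≡103, 103^2≡287, 103^4≡190, 103^8≡370, 103^16≡332, 103^32≡255, 103^64≡314
98 = 64 + 32 + 2, so 103^98 ≡ 314·255·287 ≡ 142 (mod 397)
R · y^e mod p:
Squares mod 397: 128^1≡128, 128^2≡107, 128^4≡333, 128^8≡126, 128^16≡393, 128^32≡16
53 = 32 + 16 + 4 + 1, so 128^53 ≡ 16·393·333·128 ≡ 248 (mod 397)
280·248 = 69440 ≡ 362 (mod 397)
142 ≠ 362; the check fails.

does not verify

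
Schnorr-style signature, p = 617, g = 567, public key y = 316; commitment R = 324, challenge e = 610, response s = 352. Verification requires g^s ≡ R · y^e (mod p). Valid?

g^s mod p:
567^2 = 321489 ≡ 32
567^4 ≡ 32^2 = 1024 ≡ 407
567^8 ≡ 407^2 = 165649 ≡ 293
567^16 ≡ 293^2 = 85849 ≡ 86
567^32 ≡ 86^2 = 7396 ≡ 609
567^64 ≡ 609^2 = 370881 ≡ 64
567^128 ≡ 64^2 = 4096 ≡ 394
567^256 ≡ 394^2 = 155236 ≡ 369
352 = 256 + 64 + 32, so 567^352 ≡ 369·64·609 ≡ 491 (mod 617)
R · y^e mod p:
316^2 = 99856 ≡ 519
316^4 ≡ 519^2 = 269361 ≡ 349
316^8 ≡ 349^2 = 121801 ≡ 252
316^16 ≡ 252^2 = 63504 ≡ 570
316^32 ≡ 570^2 = 324900 ≡ 358
316^64 ≡ 358^2 = 128164 ≡ 445
316^128 ≡ 445^2 = 198025 ≡ 585
316^256 ≡ 585^2 = 342225 ≡ 407
316^512 ≡ 407^2 = 165649 ≡ 293
610 = 512 + 64 + 32 + 2, so 316^610 ≡ 293·445·358·519 ≡ 171 (mod 617)
324·171 = 55404 ≡ 491 (mod 617)
491 ≡ 491 (mod 617); signature holds.

yes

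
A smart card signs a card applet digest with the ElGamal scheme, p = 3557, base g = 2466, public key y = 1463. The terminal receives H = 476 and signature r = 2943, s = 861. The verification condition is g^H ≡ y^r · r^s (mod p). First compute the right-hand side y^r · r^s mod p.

1463^2 = 2140369 ≡ 2612
1463^4 ≡ 2612^2 = 6822544 ≡ 218
1463^8 ≡ 218^2 = 47524 ≡ 1283
1463^16 ≡ 1283^2 = 1646089 ≡ 2755
1463^32 ≡ 2755^2 = 7590025 ≡ 2944
1463^64 ≡ 2944^2 = 8667136 ≡ 2284
1463^128 ≡ 2284^2 = 5216656 ≡ 2094
1463^256 ≡ 2094^2 = 4384836 ≡ 2612
1463^512 ≡ 2612^2 = 6822544 ≡ 218
1463^1024 ≡ 218^2 = 47524 ≡ 1283
1463^2048 ≡ 1283^2 = 1646089 ≡ 2755
2943 = 2048 + 512 + 256 + 64 + 32 + 16 + 8 + 4 + 2 + 1, so 1463^2943 ≡ 2755·218·2612·2284·2944·2755·1283·218·2612·1463 ≡ 2630 (mod 3557)
2943^2 = 8661249 ≡ 3511
2943^4 ≡ 3511^2 = 12327121 ≡ 2116
2943^8 ≡ 2116^2 = 4477456 ≡ 2750
2943^16 ≡ 2750^2 = 7562500 ≡ 318
2943^32 ≡ 318^2 = 101124 ≡ 1528
2943^64 ≡ 1528^2 = 2334784 ≡ 1392
2943^128 ≡ 1392^2 = 1937664 ≡ 2656
2943^256 ≡ 2656^2 = 7054336 ≡ 805
2943^512 ≡ 805^2 = 648025 ≡ 651
861 = 512 + 256 + 64 + 16 + 8 + 4 + 1, so 2943^861 ≡ 651·805·1392·318·2750·2116·2943 ≡ 1684 (mod 3557)
y^r · r^s ≡ 2630·1684 = 4428920 ≡ 455 (mod 3557)

455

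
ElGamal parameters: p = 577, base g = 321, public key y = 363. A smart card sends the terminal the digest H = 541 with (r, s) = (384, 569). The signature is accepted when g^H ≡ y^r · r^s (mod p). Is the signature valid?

valid

Left side g^H mod p:
Squares mod 577: 321^1≡321, 321^2≡335, 321^4≡287, 321^8≡435, 321^16≡546, 321^32≡384, 321^64≡321, 321^128≡335, 321^256≡287, 321^512≡435
541 = 512 + 16 + 8 + 4 + 1, so 321^541 ≡ 435·546·435·287·321 ≡ 321 (mod 577)
Right side y^r · r^s mod p:
Squares mod 577: 363^1≡363, 363^2≡213, 363^4≡363, 363^8≡213, 363^16≡363, 363^32≡213, 363^64≡363, 363^128≡213, 363^256≡363
384 = 256 + 128, so 363^384 ≡ 363·213 ≡ 1 (mod 577)
Squares mod 577: 384^1≡384, 384^2≡321, 384^4≡335, 384^8≡287, 384^16≡435, 384^32≡546, 384^64≡384, 384^128≡321, 384^256≡335, 384^512≡287
569 = 512 + 32 + 16 + 8 + 1, so 384^569 ≡ 287·546·435·287·384 ≡ 321 (mod 577)
1·321 = 321 ≡ 321 (mod 577)
321 ≡ 321 (mod 577), so the signature is genuine.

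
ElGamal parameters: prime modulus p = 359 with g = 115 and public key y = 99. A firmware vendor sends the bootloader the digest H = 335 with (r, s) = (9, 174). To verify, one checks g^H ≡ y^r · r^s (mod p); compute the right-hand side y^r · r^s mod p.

131

99^2 = 9801 ≡ 108
99^4 ≡ 108^2 = 11664 ≡ 176
99^8 ≡ 176^2 = 30976 ≡ 102
9 = 8 + 1, so 99^9 ≡ 102·99 ≡ 46 (mod 359)
9^2 = 81
9^4 ≡ 81^2 = 6561 ≡ 99
9^8 ≡ 99^2 = 9801 ≡ 108
9^16 ≡ 108^2 = 11664 ≡ 176
9^32 ≡ 176^2 = 30976 ≡ 102
9^64 ≡ 102^2 = 10404 ≡ 352
9^128 ≡ 352^2 = 123904 ≡ 49
174 = 128 + 32 + 8 + 4 + 2, so 9^174 ≡ 49·102·108·99·81 ≡ 276 (mod 359)
y^r · r^s ≡ 46·276 = 12696 ≡ 131 (mod 359)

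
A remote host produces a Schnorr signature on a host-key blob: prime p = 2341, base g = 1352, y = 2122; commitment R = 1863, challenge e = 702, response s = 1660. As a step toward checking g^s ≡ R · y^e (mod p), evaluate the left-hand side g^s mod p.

Squares mod 2341: 1352^1≡1352, 1352^2≡1924, 1352^4≡655, 1352^8≡622, 1352^16≡619, 1352^32≡1578, 1352^64≡1601, 1352^128≡2147, 1352^256≡180, 1352^512≡1967, 1352^1024≡1757
1660 = 1024 + 512 + 64 + 32 + 16 + 8 + 4, so 1352^1660 ≡ 1757·1967·1601·1578·619·622·655 ≡ 478 (mod 2341)

478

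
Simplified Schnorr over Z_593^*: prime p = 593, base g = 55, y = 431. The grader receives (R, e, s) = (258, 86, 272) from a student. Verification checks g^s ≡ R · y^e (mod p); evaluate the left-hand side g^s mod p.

Squares mod 593: 55^1≡55, 55^2≡60, 55^4≡42, 55^8≡578, 55^16≡225, 55^32≡220, 55^64≡367, 55^128≡78, 55^256≡154
272 = 256 + 16, so 55^272 ≡ 154·225 ≡ 256 (mod 593)

256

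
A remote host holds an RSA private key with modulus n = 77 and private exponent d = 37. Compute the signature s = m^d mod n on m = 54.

54

Squares mod 77: m^1≡54, m^2≡67, m^4≡23, m^8≡67, m^16≡23, m^32≡67
37 = 32 + 4 + 1, so m^37 ≡ 67·23·54 ≡ 54 (mod 77)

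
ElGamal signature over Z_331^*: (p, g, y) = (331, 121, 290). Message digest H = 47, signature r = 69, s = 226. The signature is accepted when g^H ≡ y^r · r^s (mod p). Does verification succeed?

passes

Left side g^H mod p:
Squares mod 331: 121^1≡121, 121^2≡77, 121^4≡302, 121^8≡179, 121^16≡265, 121^32≡53
47 = 32 + 8 + 4 + 2 + 1, so 121^47 ≡ 53·179·302·77·121 ≡ 272 (mod 331)
Right side y^r · r^s mod p:
Squares mod 331: 290^1≡290, 290^2≡26, 290^4≡14, 290^8≡196, 290^16≡20, 290^32≡69, 290^64≡127
69 = 64 + 4 + 1, so 290^69 ≡ 127·14·290 ≡ 253 (mod 331)
Squares mod 331: 69^1≡69, 69^2≡127, 69^4≡241, 69^8≡156, 69^16≡173, 69^32≡139, 69^64≡123, 69^128≡234
226 = 128 + 64 + 32 + 2, so 69^226 ≡ 234·123·139·127 ≡ 5 (mod 331)
253·5 = 1265 ≡ 272 (mod 331)
272 ≡ 272 (mod 331), so the signature is genuine.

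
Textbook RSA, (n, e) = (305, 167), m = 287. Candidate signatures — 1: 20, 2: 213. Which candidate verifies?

2

Candidate 1: 20^2 = 400 ≡ 95; 20^4 ≡ 95^2 = 9025 ≡ 180; 20^8 ≡ 180^2 = 32400 ≡ 70; 20^16 ≡ 70^2 = 4900 ≡ 20; 20^32 ≡ 20^2 = 400 ≡ 95; 20^64 ≡ 95^2 = 9025 ≡ 180; 20^128 ≡ 180^2 = 32400 ≡ 70; 167 = 128 + 32 + 4 + 2 + 1, so 20^167 ≡ 70·95·180·95·20 ≡ 95 (mod 305)
Candidate 2: 213^2 = 45369 ≡ 229; 213^4 ≡ 229^2 = 52441 ≡ 286; 213^8 ≡ 286^2 = 81796 ≡ 56; 213^16 ≡ 56^2 = 3136 ≡ 86; 213^32 ≡ 86^2 = 7396 ≡ 76; 213^64 ≡ 76^2 = 5776 ≡ 286; 213^128 ≡ 286^2 = 81796 ≡ 56; 167 = 128 + 32 + 4 + 2 + 1, so 213^167 ≡ 56·76·286·229·213 ≡ 287 (mod 305)
  → matches m = 287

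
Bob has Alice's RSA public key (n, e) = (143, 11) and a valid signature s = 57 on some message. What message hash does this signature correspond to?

s^2 ≡ 57^2 = 3249 ≡ 103
s^4 ≡ 103^2 = 10609 ≡ 27
s^8 ≡ 27^2 = 729 ≡ 14
11 = 8 + 2 + 1, so s^11 ≡ 14·103·57 ≡ 112 (mod 143)

112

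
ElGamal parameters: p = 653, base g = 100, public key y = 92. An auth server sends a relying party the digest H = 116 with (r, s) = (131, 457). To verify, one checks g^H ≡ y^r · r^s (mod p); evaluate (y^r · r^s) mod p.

92^2 = 8464 ≡ 628
92^4 ≡ 628^2 = 394384 ≡ 625
92^8 ≡ 625^2 = 390625 ≡ 131
92^16 ≡ 131^2 = 17161 ≡ 183
92^32 ≡ 183^2 = 33489 ≡ 186
92^64 ≡ 186^2 = 34596 ≡ 640
92^128 ≡ 640^2 = 409600 ≡ 169
131 = 128 + 2 + 1, so 92^131 ≡ 169·628·92 ≡ 488 (mod 653)
131^2 = 17161 ≡ 183
131^4 ≡ 183^2 = 33489 ≡ 186
131^8 ≡ 186^2 = 34596 ≡ 640
131^16 ≡ 640^2 = 409600 ≡ 169
131^32 ≡ 169^2 = 28561 ≡ 482
131^64 ≡ 482^2 = 232324 ≡ 509
131^128 ≡ 509^2 = 259081 ≡ 493
131^256 ≡ 493^2 = 243049 ≡ 133
457 = 256 + 128 + 64 + 8 + 1, so 131^457 ≡ 133·493·509·640·131 ≡ 42 (mod 653)
y^r · r^s ≡ 488·42 = 20496 ≡ 253 (mod 653)

253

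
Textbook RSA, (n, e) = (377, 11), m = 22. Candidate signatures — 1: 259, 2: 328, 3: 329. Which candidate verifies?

2

Candidate 1: 259^11 mod 377 = 272
Candidate 2: 328^11 mod 377 = 22
  → matches m = 22
Candidate 3: 329^11 mod 377 = 205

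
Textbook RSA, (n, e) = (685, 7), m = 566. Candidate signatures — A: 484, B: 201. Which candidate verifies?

Candidate A: Squares mod 685: 484^1≡484, 484^2≡671, 484^4≡196; 7 = 4 + 2 + 1, so 484^7 ≡ 196·671·484 ≡ 119 (mod 685)
Candidate B: Squares mod 685: 201^1≡201, 201^2≡671, 201^4≡196; 7 = 4 + 2 + 1, so 201^7 ≡ 196·671·201 ≡ 566 (mod 685)
  → matches m = 566

B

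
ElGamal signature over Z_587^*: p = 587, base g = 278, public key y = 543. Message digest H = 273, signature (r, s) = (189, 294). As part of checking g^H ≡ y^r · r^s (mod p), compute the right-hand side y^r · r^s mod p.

371

543^2 = 294849 ≡ 175
543^4 ≡ 175^2 = 30625 ≡ 101
543^8 ≡ 101^2 = 10201 ≡ 222
543^16 ≡ 222^2 = 49284 ≡ 563
543^32 ≡ 563^2 = 316969 ≡ 576
543^64 ≡ 576^2 = 331776 ≡ 121
543^128 ≡ 121^2 = 14641 ≡ 553
189 = 128 + 32 + 16 + 8 + 4 + 1, so 543^189 ≡ 553·576·563·222·101·543 ≡ 502 (mod 587)
189^2 = 35721 ≡ 501
189^4 ≡ 501^2 = 251001 ≡ 352
189^8 ≡ 352^2 = 123904 ≡ 47
189^16 ≡ 47^2 = 2209 ≡ 448
189^32 ≡ 448^2 = 200704 ≡ 537
189^64 ≡ 537^2 = 288369 ≡ 152
189^128 ≡ 152^2 = 23104 ≡ 211
189^256 ≡ 211^2 = 44521 ≡ 496
294 = 256 + 32 + 4 + 2, so 189^294 ≡ 496·537·352·501 ≡ 189 (mod 587)
y^r · r^s ≡ 502·189 = 94878 ≡ 371 (mod 587)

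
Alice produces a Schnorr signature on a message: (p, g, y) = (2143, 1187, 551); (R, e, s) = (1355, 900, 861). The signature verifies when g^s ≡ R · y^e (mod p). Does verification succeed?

passes

g^s mod p:
1187^2 = 1408969 ≡ 1018
1187^4 ≡ 1018^2 = 1036324 ≡ 1255
1187^8 ≡ 1255^2 = 1575025 ≡ 2063
1187^16 ≡ 2063^2 = 4255969 ≡ 2114
1187^32 ≡ 2114^2 = 4468996 ≡ 841
1187^64 ≡ 841^2 = 707281 ≡ 91
1187^128 ≡ 91^2 = 8281 ≡ 1852
1187^256 ≡ 1852^2 = 3429904 ≡ 1104
1187^512 ≡ 1104^2 = 1218816 ≡ 1592
861 = 512 + 256 + 64 + 16 + 8 + 4 + 1, so 1187^861 ≡ 1592·1104·91·2114·2063·1255·1187 ≡ 1159 (mod 2143)
R · y^e mod p:
551^2 = 303601 ≡ 1438
551^4 ≡ 1438^2 = 2067844 ≡ 1992
551^8 ≡ 1992^2 = 3968064 ≡ 1371
551^16 ≡ 1371^2 = 1879641 ≡ 230
551^32 ≡ 230^2 = 52900 ≡ 1468
551^64 ≡ 1468^2 = 2155024 ≡ 1309
551^128 ≡ 1309^2 = 1713481 ≡ 1224
551^256 ≡ 1224^2 = 1498176 ≡ 219
551^512 ≡ 219^2 = 47961 ≡ 815
900 = 512 + 256 + 128 + 4, so 551^900 ≡ 815·219·1224·1992 ≡ 1720 (mod 2143)
1355·1720 = 2330600 ≡ 1159 (mod 2143)
1159 ≡ 1159 (mod 2143); signature holds.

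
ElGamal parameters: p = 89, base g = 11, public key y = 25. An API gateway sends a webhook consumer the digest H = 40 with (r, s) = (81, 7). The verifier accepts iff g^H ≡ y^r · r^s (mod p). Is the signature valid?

valid

Left side g^H mod p:
Squares mod 89: 11^1≡11, 11^2≡32, 11^4≡45, 11^8≡67, 11^16≡39, 11^32≡8
40 = 32 + 8, so 11^40 ≡ 8·67 ≡ 2 (mod 89)
Right side y^r · r^s mod p:
Squares mod 89: 25^1≡25, 25^2≡2, 25^4≡4, 25^8≡16, 25^16≡78, 25^32≡32, 25^64≡45
81 = 64 + 16 + 1, so 25^81 ≡ 45·78·25 ≡ 85 (mod 89)
Squares mod 89: 81^1≡81, 81^2≡64, 81^4≡2
7 = 4 + 2 + 1, so 81^7 ≡ 2·64·81 ≡ 44 (mod 89)
85·44 = 3740 ≡ 2 (mod 89)
2 ≡ 2 (mod 89), so the signature is genuine.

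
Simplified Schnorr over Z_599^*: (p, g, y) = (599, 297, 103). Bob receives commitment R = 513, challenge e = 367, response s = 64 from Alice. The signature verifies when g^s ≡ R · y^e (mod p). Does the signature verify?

g^s mod p:
Squares mod 599: 297^1≡297, 297^2≡156, 297^4≡376, 297^8≡12, 297^16≡144, 297^32≡370, 297^64≡328
297^64 ≡ 328 (mod 599)
R · y^e mod p:
Squares mod 599: 103^1≡103, 103^2≡426, 103^4≡578, 103^8≡441, 103^16≡405, 103^32≡498, 103^64≡18, 103^128≡324, 103^256≡151
367 = 256 + 64 + 32 + 8 + 4 + 2 + 1, so 103^367 ≡ 151·18·498·441·578·426·103 ≡ 221 (mod 599)
513·221 = 113373 ≡ 162 (mod 599)
328 ≠ 162; the check fails.

does not verify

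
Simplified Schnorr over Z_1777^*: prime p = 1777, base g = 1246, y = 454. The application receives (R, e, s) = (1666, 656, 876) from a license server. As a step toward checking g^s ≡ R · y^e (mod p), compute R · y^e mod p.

693

Squares mod 1777: 454^1≡454, 454^2≡1761, 454^4≡256, 454^8≡1564, 454^16≡944, 454^32≡859, 454^64≡426, 454^128≡222, 454^256≡1305, 454^512≡659
656 = 512 + 128 + 16, so 454^656 ≡ 659·222·944 ≡ 426 (mod 1777)
R · y^e ≡ 1666·426 = 709716 ≡ 693 (mod 1777)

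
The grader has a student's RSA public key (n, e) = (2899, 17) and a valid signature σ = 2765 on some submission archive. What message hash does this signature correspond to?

σ^17 mod 2899 = 2044

2044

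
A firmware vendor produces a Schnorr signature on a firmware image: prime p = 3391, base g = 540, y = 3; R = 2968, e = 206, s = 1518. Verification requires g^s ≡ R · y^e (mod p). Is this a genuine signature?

forged

g^s mod p:
Squares mod 3391: 540^1≡540, 540^2≡3365, 540^4≡676, 540^8≡2582, 540^16≡18, 540^32≡324, 540^64≡3246, 540^128≡679, 540^256≡3256, 540^512≡1270, 540^1024≡2175
1518 = 1024 + 256 + 128 + 64 + 32 + 8 + 4 + 2, so 540^1518 ≡ 2175·3256·679·3246·324·2582·676·3365 ≡ 3010 (mod 3391)
R · y^e mod p:
Squares mod 3391: 3^1≡3, 3^2≡9, 3^4≡81, 3^8≡3170, 3^16≡1367, 3^32≡248, 3^64≡466, 3^128≡132
206 = 128 + 64 + 8 + 4 + 2, so 3^206 ≡ 132·466·3170·81·9 ≡ 3045 (mod 3391)
2968·3045 = 9037560 ≡ 545 (mod 3391)
3010 ≠ 545; the check fails.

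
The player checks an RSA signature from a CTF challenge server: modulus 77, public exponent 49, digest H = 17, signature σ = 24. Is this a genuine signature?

σ^2 ≡ 24^2 = 576 ≡ 37
σ^4 ≡ 37^2 = 1369 ≡ 60
σ^8 ≡ 60^2 = 3600 ≡ 58
σ^16 ≡ 58^2 = 3364 ≡ 53
σ^32 ≡ 53^2 = 2809 ≡ 37
49 = 32 + 16 + 1, so σ^49 ≡ 37·53·24 ≡ 17 (mod 77)
17 = H, so the signature checks out.

genuine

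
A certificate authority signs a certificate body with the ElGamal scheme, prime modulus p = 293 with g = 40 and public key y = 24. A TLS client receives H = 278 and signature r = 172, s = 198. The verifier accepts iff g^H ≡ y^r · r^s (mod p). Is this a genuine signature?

Left side g^H mod p:
40^2 = 1600 ≡ 135
40^4 ≡ 135^2 = 18225 ≡ 59
40^8 ≡ 59^2 = 3481 ≡ 258
40^16 ≡ 258^2 = 66564 ≡ 53
40^32 ≡ 53^2 = 2809 ≡ 172
40^64 ≡ 172^2 = 29584 ≡ 284
40^128 ≡ 284^2 = 80656 ≡ 81
40^256 ≡ 81^2 = 6561 ≡ 115
278 = 256 + 16 + 4 + 2, so 40^278 ≡ 115·53·59·135 ≡ 91 (mod 293)
Right side y^r · r^s mod p:
24^2 = 576 ≡ 283
24^4 ≡ 283^2 = 80089 ≡ 100
24^8 ≡ 100^2 = 10000 ≡ 38
24^16 ≡ 38^2 = 1444 ≡ 272
24^32 ≡ 272^2 = 73984 ≡ 148
24^64 ≡ 148^2 = 21904 ≡ 222
24^128 ≡ 222^2 = 49284 ≡ 60
172 = 128 + 32 + 8 + 4, so 24^172 ≡ 60·148·38·100 ≡ 69 (mod 293)
172^2 = 29584 ≡ 284
172^4 ≡ 284^2 = 80656 ≡ 81
172^8 ≡ 81^2 = 6561 ≡ 115
172^16 ≡ 115^2 = 13225 ≡ 40
172^32 ≡ 40^2 = 1600 ≡ 135
172^64 ≡ 135^2 = 18225 ≡ 59
172^128 ≡ 59^2 = 3481 ≡ 258
198 = 128 + 64 + 4 + 2, so 172^198 ≡ 258·59·81·284 ≡ 244 (mod 293)
69·244 = 16836 ≡ 135 (mod 293)
91 ≠ 135, so verification fails.

forged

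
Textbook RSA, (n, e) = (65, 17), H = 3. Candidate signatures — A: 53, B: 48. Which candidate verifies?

Candidate A: Squares mod 65: 53^1≡53, 53^2≡14, 53^4≡1, 53^8≡1, 53^16≡1; 17 = 16 + 1, so 53^17 ≡ 1·53 ≡ 53 (mod 65)
Candidate B: Squares mod 65: 48^1≡48, 48^2≡29, 48^4≡61, 48^8≡16, 48^16≡61; 17 = 16 + 1, so 48^17 ≡ 61·48 ≡ 3 (mod 65)
  → matches H = 3

B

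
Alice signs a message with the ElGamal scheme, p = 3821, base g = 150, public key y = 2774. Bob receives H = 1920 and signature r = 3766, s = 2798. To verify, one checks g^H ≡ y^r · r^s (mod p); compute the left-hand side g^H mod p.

3684

150^2 = 22500 ≡ 3395
150^4 ≡ 3395^2 = 11526025 ≡ 1889
150^8 ≡ 1889^2 = 3568321 ≡ 3328
150^16 ≡ 3328^2 = 11075584 ≡ 2326
150^32 ≡ 2326^2 = 5410276 ≡ 3561
150^64 ≡ 3561^2 = 12680721 ≡ 2643
150^128 ≡ 2643^2 = 6985449 ≡ 661
150^256 ≡ 661^2 = 436921 ≡ 1327
150^512 ≡ 1327^2 = 1760929 ≡ 3269
150^1024 ≡ 3269^2 = 10686361 ≡ 2845
1920 = 1024 + 512 + 256 + 128, so 150^1920 ≡ 2845·3269·1327·661 ≡ 3684 (mod 3821)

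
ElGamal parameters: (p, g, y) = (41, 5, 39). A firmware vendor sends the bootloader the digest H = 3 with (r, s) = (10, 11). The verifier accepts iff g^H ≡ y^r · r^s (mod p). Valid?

Left side g^H mod p:
5^2 = 25
3 = 2 + 1, so 5^3 ≡ 25·5 ≡ 2 (mod 41)
Right side y^r · r^s mod p:
39^2 = 1521 ≡ 4
39^4 ≡ 4^2 = 16
39^8 ≡ 16^2 = 256 ≡ 10
10 = 8 + 2, so 39^10 ≡ 10·4 ≡ 40 (mod 41)
10^2 = 100 ≡ 18
10^4 ≡ 18^2 = 324 ≡ 37
10^8 ≡ 37^2 = 1369 ≡ 16
11 = 8 + 2 + 1, so 10^11 ≡ 16·18·10 ≡ 10 (mod 41)
40·10 = 400 ≡ 31 (mod 41)
2 ≠ 31, so verification fails.

no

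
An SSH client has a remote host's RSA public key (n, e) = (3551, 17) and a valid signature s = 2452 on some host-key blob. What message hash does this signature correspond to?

694

Squares mod 3551: s^1≡2452, s^2≡461, s^4≡3012, s^8≡2890, s^16≡148
17 = 16 + 1, so s^17 ≡ 148·2452 ≡ 694 (mod 3551)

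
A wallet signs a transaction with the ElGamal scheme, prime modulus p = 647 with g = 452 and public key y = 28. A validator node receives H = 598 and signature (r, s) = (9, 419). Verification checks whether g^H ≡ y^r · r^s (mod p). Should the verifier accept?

reject

Left side g^H mod p:
452^2 = 204304 ≡ 499
452^4 ≡ 499^2 = 249001 ≡ 553
452^8 ≡ 553^2 = 305809 ≡ 425
452^16 ≡ 425^2 = 180625 ≡ 112
452^32 ≡ 112^2 = 12544 ≡ 251
452^64 ≡ 251^2 = 63001 ≡ 242
452^128 ≡ 242^2 = 58564 ≡ 334
452^256 ≡ 334^2 = 111556 ≡ 272
452^512 ≡ 272^2 = 73984 ≡ 226
598 = 512 + 64 + 16 + 4 + 2, so 452^598 ≡ 226·242·112·553·499 ≡ 209 (mod 647)
Right side y^r · r^s mod p:
28^2 = 784 ≡ 137
28^4 ≡ 137^2 = 18769 ≡ 6
28^8 ≡ 6^2 = 36
9 = 8 + 1, so 28^9 ≡ 36·28 ≡ 361 (mod 647)
9^2 = 81
9^4 ≡ 81^2 = 6561 ≡ 91
9^8 ≡ 91^2 = 8281 ≡ 517
9^16 ≡ 517^2 = 267289 ≡ 78
9^32 ≡ 78^2 = 6084 ≡ 261
9^64 ≡ 261^2 = 68121 ≡ 186
9^128 ≡ 186^2 = 34596 ≡ 305
9^256 ≡ 305^2 = 93025 ≡ 504
419 = 256 + 128 + 32 + 2 + 1, so 9^419 ≡ 504·305·261·81·9 ≡ 21 (mod 647)
361·21 = 7581 ≡ 464 (mod 647)
209 ≠ 464, so verification fails.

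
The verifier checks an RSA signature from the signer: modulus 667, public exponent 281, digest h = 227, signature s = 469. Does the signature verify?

does not verify

Squares mod 667: s^1≡469, s^2≡518, s^4≡190, s^8≡82, s^16≡54, s^32≡248, s^64≡140, s^128≡257, s^256≡16
281 = 256 + 16 + 8 + 1, so s^281 ≡ 16·54·82·469 ≡ 440 (mod 667)
The recovered value 440 does not match the digest 227.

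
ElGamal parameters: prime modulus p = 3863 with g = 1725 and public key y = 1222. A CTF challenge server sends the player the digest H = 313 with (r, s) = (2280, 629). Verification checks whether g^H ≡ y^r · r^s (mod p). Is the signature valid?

Left side g^H mod p:
1725^2 = 2975625 ≡ 1115
1725^4 ≡ 1115^2 = 1243225 ≡ 3202
1725^8 ≡ 3202^2 = 10252804 ≡ 402
1725^16 ≡ 402^2 = 161604 ≡ 3221
1725^32 ≡ 3221^2 = 10374841 ≡ 2686
1725^64 ≡ 2686^2 = 7214596 ≡ 2375
1725^128 ≡ 2375^2 = 5640625 ≡ 645
1725^256 ≡ 645^2 = 416025 ≡ 2684
313 = 256 + 32 + 16 + 8 + 1, so 1725^313 ≡ 2684·2686·3221·402·1725 ≡ 861 (mod 3863)
Right side y^r · r^s mod p:
1222^2 = 1493284 ≡ 2166
1222^4 ≡ 2166^2 = 4691556 ≡ 1874
1222^8 ≡ 1874^2 = 3511876 ≡ 409
1222^16 ≡ 409^2 = 167281 ≡ 1172
1222^32 ≡ 1172^2 = 1373584 ≡ 2219
1222^64 ≡ 2219^2 = 4923961 ≡ 2499
1222^128 ≡ 2499^2 = 6245001 ≡ 2393
1222^256 ≡ 2393^2 = 5726449 ≡ 1483
1222^512 ≡ 1483^2 = 2199289 ≡ 1242
1222^1024 ≡ 1242^2 = 1542564 ≡ 1227
1222^2048 ≡ 1227^2 = 1505529 ≡ 2822
2280 = 2048 + 128 + 64 + 32 + 8, so 1222^2280 ≡ 2822·2393·2499·2219·409 ≡ 2545 (mod 3863)
2280^2 = 5198400 ≡ 2665
2280^4 ≡ 2665^2 = 7102225 ≡ 2031
2280^8 ≡ 2031^2 = 4124961 ≡ 3140
2280^16 ≡ 3140^2 = 9859600 ≡ 1224
2280^32 ≡ 1224^2 = 1498176 ≡ 3195
2280^64 ≡ 3195^2 = 10208025 ≡ 1979
2280^128 ≡ 1979^2 = 3916441 ≡ 3222
2280^256 ≡ 3222^2 = 10381284 ≡ 1403
2280^512 ≡ 1403^2 = 1968409 ≡ 2142
629 = 512 + 64 + 32 + 16 + 4 + 1, so 2280^629 ≡ 2142·1979·3195·1224·2031·2280 ≡ 2646 (mod 3863)
2545·2646 = 6734070 ≡ 861 (mod 3863)
861 ≡ 861 (mod 3863), so the signature is genuine.

valid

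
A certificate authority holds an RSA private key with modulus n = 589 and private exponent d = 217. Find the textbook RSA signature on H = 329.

348

Squares mod 589: H^1≡329, H^2≡454, H^4≡555, H^8≡567, H^16≡484, H^32≡423, H^64≡462, H^128≡226
217 = 128 + 64 + 16 + 8 + 1, so H^217 ≡ 226·462·484·567·329 ≡ 348 (mod 589)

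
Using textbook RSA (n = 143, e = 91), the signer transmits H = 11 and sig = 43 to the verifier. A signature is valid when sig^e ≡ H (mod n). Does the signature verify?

sig^91 mod 143 = 43
The recovered value 43 does not match the digest 11.

does not verify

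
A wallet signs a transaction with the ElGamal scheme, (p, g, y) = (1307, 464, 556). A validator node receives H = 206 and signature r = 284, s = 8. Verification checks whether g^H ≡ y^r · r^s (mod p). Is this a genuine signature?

genuine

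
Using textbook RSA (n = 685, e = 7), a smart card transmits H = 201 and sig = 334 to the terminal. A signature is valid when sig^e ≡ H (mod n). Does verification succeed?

fails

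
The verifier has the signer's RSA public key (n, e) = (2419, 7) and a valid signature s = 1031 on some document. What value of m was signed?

Squares mod 2419: s^1≡1031, s^2≡1020, s^4≡230
7 = 4 + 2 + 1, so s^7 ≡ 230·1020·1031 ≡ 1628 (mod 2419)

1628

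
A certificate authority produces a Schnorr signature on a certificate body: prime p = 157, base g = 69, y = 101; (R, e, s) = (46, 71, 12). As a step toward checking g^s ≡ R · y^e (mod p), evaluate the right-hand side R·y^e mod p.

39

Squares mod 157: 101^1≡101, 101^2≡153, 101^4≡16, 101^8≡99, 101^16≡67, 101^32≡93, 101^64≡14
71 = 64 + 4 + 2 + 1, so 101^71 ≡ 14·16·153·101 ≡ 93 (mod 157)
R · y^e ≡ 46·93 = 4278 ≡ 39 (mod 157)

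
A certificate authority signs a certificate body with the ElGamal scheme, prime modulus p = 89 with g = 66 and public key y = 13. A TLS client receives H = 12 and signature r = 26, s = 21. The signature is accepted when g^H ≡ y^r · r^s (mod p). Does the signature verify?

Left side g^H mod p:
66^12 mod 89 = 50
Right side y^r · r^s mod p:
13^26 mod 89 = 5
26^21 mod 89 = 74
5·74 = 370 ≡ 14 (mod 89)
50 ≠ 14, so verification fails.

does not verify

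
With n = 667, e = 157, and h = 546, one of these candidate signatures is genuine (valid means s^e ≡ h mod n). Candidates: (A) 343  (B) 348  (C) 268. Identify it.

Candidate A: Squares mod 667: 343^1≡343, 343^2≡257, 343^4≡16, 343^8≡256, 343^16≡170, 343^32≡219, 343^64≡604, 343^128≡634; 157 = 128 + 16 + 8 + 4 + 1, so 343^157 ≡ 634·170·256·16·343 ≡ 107 (mod 667)
Candidate B: Squares mod 667: 348^1≡348, 348^2≡377, 348^4≡58, 348^8≡29, 348^16≡174, 348^32≡261, 348^64≡87, 348^128≡232; 157 = 128 + 16 + 8 + 4 + 1, so 348^157 ≡ 232·174·29·58·348 ≡ 464 (mod 667)
Candidate C: Squares mod 667: 268^1≡268, 268^2≡455, 268^4≡255, 268^8≡326, 268^16≡223, 268^32≡371, 268^64≡239, 268^128≡426; 157 = 128 + 16 + 8 + 4 + 1, so 268^157 ≡ 426·223·326·255·268 ≡ 546 (mod 667)
  → matches h = 546

C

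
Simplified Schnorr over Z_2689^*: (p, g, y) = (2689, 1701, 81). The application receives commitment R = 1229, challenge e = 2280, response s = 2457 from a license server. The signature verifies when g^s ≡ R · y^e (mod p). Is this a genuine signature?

g^s mod p:
1701^2 = 2893401 ≡ 37
1701^4 ≡ 37^2 = 1369
1701^8 ≡ 1369^2 = 1874161 ≡ 2617
1701^16 ≡ 2617^2 = 6848689 ≡ 2495
1701^32 ≡ 2495^2 = 6225025 ≡ 2679
1701^64 ≡ 2679^2 = 7177041 ≡ 100
1701^128 ≡ 100^2 = 10000 ≡ 1933
1701^256 ≡ 1933^2 = 3736489 ≡ 1468
1701^512 ≡ 1468^2 = 2155024 ≡ 1135
1701^1024 ≡ 1135^2 = 1288225 ≡ 194
1701^2048 ≡ 194^2 = 37636 ≡ 2679
2457 = 2048 + 256 + 128 + 16 + 8 + 1, so 1701^2457 ≡ 2679·1468·1933·2495·2617·1701 ≡ 1194 (mod 2689)
R · y^e mod p:
81^2 = 6561 ≡ 1183
81^4 ≡ 1183^2 = 1399489 ≡ 1209
81^8 ≡ 1209^2 = 1461681 ≡ 1554
81^16 ≡ 1554^2 = 2414916 ≡ 194
81^32 ≡ 194^2 = 37636 ≡ 2679
81^64 ≡ 2679^2 = 7177041 ≡ 100
81^128 ≡ 100^2 = 10000 ≡ 1933
81^256 ≡ 1933^2 = 3736489 ≡ 1468
81^512 ≡ 1468^2 = 2155024 ≡ 1135
81^1024 ≡ 1135^2 = 1288225 ≡ 194
81^2048 ≡ 194^2 = 37636 ≡ 2679
2280 = 2048 + 128 + 64 + 32 + 8, so 81^2280 ≡ 2679·1933·100·2679·1554 ≡ 1000 (mod 2689)
1229·1000 = 1229000 ≡ 127 (mod 2689)
1194 ≠ 127; the check fails.

forged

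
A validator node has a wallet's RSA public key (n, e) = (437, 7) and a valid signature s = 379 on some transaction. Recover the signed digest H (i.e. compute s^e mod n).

Squares mod 437: s^1≡379, s^2≡305, s^4≡381
7 = 4 + 2 + 1, so s^7 ≡ 381·305·379 ≡ 398 (mod 437)

398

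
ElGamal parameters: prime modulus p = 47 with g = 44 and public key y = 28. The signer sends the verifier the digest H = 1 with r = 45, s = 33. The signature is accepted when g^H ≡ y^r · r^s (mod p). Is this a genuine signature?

genuine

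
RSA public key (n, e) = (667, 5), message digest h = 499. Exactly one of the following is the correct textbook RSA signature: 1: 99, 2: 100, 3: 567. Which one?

Candidate 1: 99^5 mod 667 = 592
Candidate 2: 100^5 mod 667 = 499
  → matches h = 499
Candidate 3: 567^5 mod 667 = 168

2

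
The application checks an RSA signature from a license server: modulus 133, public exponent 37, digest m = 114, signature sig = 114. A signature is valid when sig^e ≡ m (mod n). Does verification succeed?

passes

sig^37 mod 133 = 114
114 = m, so the signature checks out.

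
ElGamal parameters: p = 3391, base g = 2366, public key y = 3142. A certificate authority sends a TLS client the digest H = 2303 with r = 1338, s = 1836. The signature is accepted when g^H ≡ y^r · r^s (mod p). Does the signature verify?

Left side g^H mod p:
2366^2303 mod 3391 = 1039
Right side y^r · r^s mod p:
3142^1338 mod 3391 = 438
1338^1836 mod 3391 = 3361
438·3361 = 1472118 ≡ 424 (mod 3391)
1039 ≠ 424, so verification fails.

does not verify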